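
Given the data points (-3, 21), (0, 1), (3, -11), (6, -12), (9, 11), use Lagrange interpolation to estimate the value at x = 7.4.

Lagrange interpolation formula:
P(x) = Σ yᵢ × Lᵢ(x)
where Lᵢ(x) = Π_{j≠i} (x - xⱼ)/(xᵢ - xⱼ)

L_0(7.4) = (7.4 - 0)/(-3 - 0) × (7.4 - 3)/(-3 - 3) × (7.4 - 6)/(-3 - 6) × (7.4 - 9)/(-3 - 9) = -0.037518
L_1(7.4) = (7.4 - (-3))/(0 - (-3)) × (7.4 - 3)/(0 - 3) × (7.4 - 6)/(0 - 6) × (7.4 - 9)/(0 - 9) = 0.210910
L_2(7.4) = (7.4 - (-3))/(3 - (-3)) × (7.4 - 0)/(3 - 0) × (7.4 - 6)/(3 - 6) × (7.4 - 9)/(3 - 9) = -0.532069
L_3(7.4) = (7.4 - (-3))/(6 - (-3)) × (7.4 - 0)/(6 - 0) × (7.4 - 3)/(6 - 3) × (7.4 - 9)/(6 - 9) = 1.114812
L_4(7.4) = (7.4 - (-3))/(9 - (-3)) × (7.4 - 0)/(9 - 0) × (7.4 - 3)/(9 - 3) × (7.4 - 6)/(9 - 6) = 0.243865

P(7.4) = 21×L_0(7.4) + 1×L_1(7.4) + (-11)×L_2(7.4) + (-12)×L_3(7.4) + 11×L_4(7.4)
P(7.4) = -5.419424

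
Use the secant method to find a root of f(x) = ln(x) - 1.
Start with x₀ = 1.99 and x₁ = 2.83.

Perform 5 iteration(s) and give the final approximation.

f(x) = ln(x) - 1
x₀ = 1.99, x₁ = 2.83

Secant formula: x_{n+1} = x_n - f(x_n)(x_n - x_{n-1})/(f(x_n) - f(x_{n-1}))

Iteration 1:
  f(1.990000) = -0.311865
  f(2.830000) = 0.040277
  x_2 = 2.830000 - 0.040277×(2.830000 - 1.990000)/(0.040277 - (-0.311865))
       = 2.733924
Iteration 2:
  f(2.830000) = 0.040277
  f(2.733924) = 0.005738
  x_3 = 2.733924 - 0.005738×(2.733924 - 2.830000)/(0.005738 - 0.040277)
       = 2.717963
Iteration 3:
  f(2.733924) = 0.005738
  f(2.717963) = -0.000117
  x_4 = 2.717963 - (-0.000117)×(2.717963 - 2.733924)/(-0.000117 - 0.005738)
       = 2.718283
Iteration 4:
  f(2.717963) = -0.000117
  f(2.718283) = 0.000000
  x_5 = 2.718283 - 0.000000×(2.718283 - 2.717963)/(0.000000 - (-0.000117))
       = 2.718282
Iteration 5:
  f(2.718283) = 0.000000
  f(2.718282) = 0.000000
  x_6 = 2.718282 - 0.000000×(2.718282 - 2.718283)/(0.000000 - 0.000000)
       = 2.718282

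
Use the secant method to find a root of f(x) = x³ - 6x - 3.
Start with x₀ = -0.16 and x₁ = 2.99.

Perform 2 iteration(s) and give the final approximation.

f(x) = x³ - 6x - 3
x₀ = -0.16, x₁ = 2.99

Secant formula: x_{n+1} = x_n - f(x_n)(x_n - x_{n-1})/(f(x_n) - f(x_{n-1}))

Iteration 1:
  f(-0.160000) = -2.044096
  f(2.990000) = 5.790899
  x_2 = 2.990000 - 5.790899×(2.990000 - (-0.160000))/(5.790899 - (-2.044096))
       = 0.661813
Iteration 2:
  f(2.990000) = 5.790899
  f(0.661813) = -6.681007
  x_3 = 0.661813 - (-6.681007)×(0.661813 - 2.990000)/(-6.681007 - 5.790899)
       = 1.908987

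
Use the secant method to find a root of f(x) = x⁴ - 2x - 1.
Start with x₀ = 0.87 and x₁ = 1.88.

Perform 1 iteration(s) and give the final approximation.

f(x) = x⁴ - 2x - 1
x₀ = 0.87, x₁ = 1.88

Secant formula: x_{n+1} = x_n - f(x_n)(x_n - x_{n-1})/(f(x_n) - f(x_{n-1}))

Iteration 1:
  f(0.870000) = -2.167102
  f(1.880000) = 7.731983
  x_2 = 1.880000 - 7.731983×(1.880000 - 0.870000)/(7.731983 - (-2.167102))
       = 1.091109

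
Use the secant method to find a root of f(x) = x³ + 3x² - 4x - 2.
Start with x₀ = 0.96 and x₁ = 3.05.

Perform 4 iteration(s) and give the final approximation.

f(x) = x³ + 3x² - 4x - 2
x₀ = 0.96, x₁ = 3.05

Secant formula: x_{n+1} = x_n - f(x_n)(x_n - x_{n-1})/(f(x_n) - f(x_{n-1}))

Iteration 1:
  f(0.960000) = -2.190464
  f(3.050000) = 42.080125
  x_2 = 3.050000 - 42.080125×(3.050000 - 0.960000)/(42.080125 - (-2.190464))
       = 1.063411
Iteration 2:
  f(3.050000) = 42.080125
  f(1.063411) = -1.658564
  x_3 = 1.063411 - (-1.658564)×(1.063411 - 3.050000)/(-1.658564 - 42.080125)
       = 1.138742
Iteration 3:
  f(1.063411) = -1.658564
  f(1.138742) = -1.188122
  x_4 = 1.138742 - (-1.188122)×(1.138742 - 1.063411)/(-1.188122 - (-1.658564))
       = 1.328994
Iteration 4:
  f(1.138742) = -1.188122
  f(1.328994) = 0.330004
  x_5 = 1.328994 - 0.330004×(1.328994 - 1.138742)/(0.330004 - (-1.188122))
       = 1.287638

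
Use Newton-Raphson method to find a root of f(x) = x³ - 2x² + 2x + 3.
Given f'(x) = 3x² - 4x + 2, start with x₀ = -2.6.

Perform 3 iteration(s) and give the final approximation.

f(x) = x³ - 2x² + 2x + 3
f'(x) = 3x² - 4x + 2
x₀ = -2.6

Newton-Raphson formula: x_{n+1} = x_n - f(x_n)/f'(x_n)

Iteration 1:
  f(-2.600000) = -33.296000
  f'(-2.600000) = 32.680000
  x_1 = -2.600000 - (-33.296000)/32.680000 = -1.581151
Iteration 2:
  f(-1.581151) = -9.115310
  f'(-1.581151) = 15.824713
  x_2 = -1.581151 - (-9.115310)/15.824713 = -1.005133
Iteration 3:
  f(-1.005133) = -2.046330
  f'(-1.005133) = 9.051411
  x_3 = -1.005133 - (-2.046330)/9.051411 = -0.779055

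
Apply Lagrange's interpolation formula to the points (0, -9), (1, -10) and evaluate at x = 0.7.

Lagrange interpolation formula:
P(x) = Σ yᵢ × Lᵢ(x)
where Lᵢ(x) = Π_{j≠i} (x - xⱼ)/(xᵢ - xⱼ)

L_0(0.7) = (0.7 - 1)/(0 - 1) = 0.300000
L_1(0.7) = (0.7 - 0)/(1 - 0) = 0.700000

P(0.7) = (-9)×L_0(0.7) + (-10)×L_1(0.7)
P(0.7) = -9.700000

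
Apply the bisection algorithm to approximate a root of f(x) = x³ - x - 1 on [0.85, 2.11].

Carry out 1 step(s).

f(x) = x³ - x - 1
Initial interval: [0.85, 2.11]

Iteration 1:
  c_1 = (0.850000 + 2.110000)/2 = 1.480000
  f(c_1) = f(1.480000) = 0.761792
  f(a) × f(c) < 0, new interval: [0.850000, 1.480000]

After 1 iteration(s), the approximation is c_1 = 1.480000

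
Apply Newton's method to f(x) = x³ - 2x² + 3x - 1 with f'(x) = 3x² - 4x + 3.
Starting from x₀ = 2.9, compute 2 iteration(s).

f(x) = x³ - 2x² + 3x - 1
f'(x) = 3x² - 4x + 3
x₀ = 2.9

Newton-Raphson formula: x_{n+1} = x_n - f(x_n)/f'(x_n)

Iteration 1:
  f(2.900000) = 15.269000
  f'(2.900000) = 16.630000
  x_1 = 2.900000 - 15.269000/16.630000 = 1.981840
Iteration 2:
  f(1.981840) = 4.874193
  f'(1.981840) = 6.855710
  x_2 = 1.981840 - 4.874193/6.855710 = 1.270872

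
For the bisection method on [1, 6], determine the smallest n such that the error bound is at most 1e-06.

We need (b-a)/2^n ≤ 1e-06
(6 - 1)/2^n ≤ 1e-06
5/2^n ≤ 1e-06
2^n ≥ 5000000
n ≥ log₂(5000000) = 22.25
n ≥ 23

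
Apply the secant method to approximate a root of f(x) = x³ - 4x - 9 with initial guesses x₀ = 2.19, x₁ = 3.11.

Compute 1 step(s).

f(x) = x³ - 4x - 9
x₀ = 2.19, x₁ = 3.11

Secant formula: x_{n+1} = x_n - f(x_n)(x_n - x_{n-1})/(f(x_n) - f(x_{n-1}))

Iteration 1:
  f(2.190000) = -7.256541
  f(3.110000) = 8.640231
  x_2 = 3.110000 - 8.640231×(3.110000 - 2.190000)/(8.640231 - (-7.256541))
       = 2.609961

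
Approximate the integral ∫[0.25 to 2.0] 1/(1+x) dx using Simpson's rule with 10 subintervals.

f(x) = 1/(1+x)
a = 0.25, b = 2.0, n = 10
h = (b - a)/n = 0.175000

Simpson's rule: (h/3)[f(x₀) + 4f(x₁) + 2f(x₂) + ... + f(xₙ)]

x_0 = 0.2500, f(x_0) = 0.800000, coefficient = 1
x_1 = 0.4250, f(x_1) = 0.701754, coefficient = 4
x_2 = 0.6000, f(x_2) = 0.625000, coefficient = 2
x_3 = 0.7750, f(x_3) = 0.563380, coefficient = 4
x_4 = 0.9500, f(x_4) = 0.512821, coefficient = 2
x_5 = 1.1250, f(x_5) = 0.470588, coefficient = 4
x_6 = 1.3000, f(x_6) = 0.434783, coefficient = 2
x_7 = 1.4750, f(x_7) = 0.404040, coefficient = 4
x_8 = 1.6500, f(x_8) = 0.377358, coefficient = 2
x_9 = 1.8250, f(x_9) = 0.353982, coefficient = 4
x_10 = 2.0000, f(x_10) = 0.333333, coefficient = 1

I ≈ (0.175000/3) × 15.008239 = 0.875481
Exact value: 0.875469
Error: 0.000012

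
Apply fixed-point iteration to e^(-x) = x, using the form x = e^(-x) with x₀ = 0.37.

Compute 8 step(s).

Equation: e^(-x) = x
Fixed-point form: x = e^(-x)
x₀ = 0.37

x_1 = g(0.370000) = 0.690734
x_2 = g(0.690734) = 0.501208
x_3 = g(0.501208) = 0.605798
x_4 = g(0.605798) = 0.545639
x_5 = g(0.545639) = 0.579472
x_6 = g(0.579472) = 0.560194
x_7 = g(0.560194) = 0.571098
x_8 = g(0.571098) = 0.564905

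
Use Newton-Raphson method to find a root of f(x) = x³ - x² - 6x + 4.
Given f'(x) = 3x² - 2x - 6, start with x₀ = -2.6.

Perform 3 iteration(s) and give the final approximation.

f(x) = x³ - x² - 6x + 4
f'(x) = 3x² - 2x - 6
x₀ = -2.6

Newton-Raphson formula: x_{n+1} = x_n - f(x_n)/f'(x_n)

Iteration 1:
  f(-2.600000) = -4.736000
  f'(-2.600000) = 19.480000
  x_1 = -2.600000 - (-4.736000)/19.480000 = -2.356879
Iteration 2:
  f(-2.356879) = -0.505779
  f'(-2.356879) = 15.378391
  x_2 = -2.356879 - (-0.505779)/15.378391 = -2.323990
Iteration 3:
  f(-2.323990) = -0.008694
  f'(-2.323990) = 14.850767
  x_3 = -2.323990 - (-0.008694)/14.850767 = -2.323404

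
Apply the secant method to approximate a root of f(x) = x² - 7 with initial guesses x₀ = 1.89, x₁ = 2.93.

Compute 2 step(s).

f(x) = x² - 7
x₀ = 1.89, x₁ = 2.93

Secant formula: x_{n+1} = x_n - f(x_n)(x_n - x_{n-1})/(f(x_n) - f(x_{n-1}))

Iteration 1:
  f(1.890000) = -3.427900
  f(2.930000) = 1.584900
  x_2 = 2.930000 - 1.584900×(2.930000 - 1.890000)/(1.584900 - (-3.427900))
       = 2.601183
Iteration 2:
  f(2.930000) = 1.584900
  f(2.601183) = -0.233849
  x_3 = 2.601183 - (-0.233849)×(2.601183 - 2.930000)/(-0.233849 - 1.584900)
       = 2.643461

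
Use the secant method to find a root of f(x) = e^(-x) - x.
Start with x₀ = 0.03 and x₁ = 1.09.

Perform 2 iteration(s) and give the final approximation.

f(x) = e^(-x) - x
x₀ = 0.03, x₁ = 1.09

Secant formula: x_{n+1} = x_n - f(x_n)(x_n - x_{n-1})/(f(x_n) - f(x_{n-1}))

Iteration 1:
  f(0.030000) = 0.940446
  f(1.090000) = -0.753784
  x_2 = 1.090000 - (-0.753784)×(1.090000 - 0.030000)/(-0.753784 - 0.940446)
       = 0.618393
Iteration 2:
  f(1.090000) = -0.753784
  f(0.618393) = -0.079583
  x_3 = 0.618393 - (-0.079583)×(0.618393 - 1.090000)/(-0.079583 - (-0.753784))
       = 0.562724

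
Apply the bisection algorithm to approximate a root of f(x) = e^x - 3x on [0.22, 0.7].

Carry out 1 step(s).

f(x) = e^x - 3x
Initial interval: [0.22, 0.7]

Iteration 1:
  c_1 = (0.220000 + 0.700000)/2 = 0.460000
  f(c_1) = f(0.460000) = 0.204074
  f(a) × f(c) ≥ 0, new interval: [0.460000, 0.700000]

After 1 iteration(s), the approximation is c_1 = 0.460000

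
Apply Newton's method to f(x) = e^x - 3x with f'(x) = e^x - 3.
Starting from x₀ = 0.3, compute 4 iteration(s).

f(x) = e^x - 3x
f'(x) = e^x - 3
x₀ = 0.3

Newton-Raphson formula: x_{n+1} = x_n - f(x_n)/f'(x_n)

Iteration 1:
  f(0.300000) = 0.449859
  f'(0.300000) = -1.650141
  x_1 = 0.300000 - 0.449859/(-1.650141) = 0.572618
Iteration 2:
  f(0.572618) = 0.055048
  f'(0.572618) = -1.227097
  x_2 = 0.572618 - 0.055048/(-1.227097) = 0.617479
Iteration 3:
  f(0.617479) = 0.001811
  f'(0.617479) = -1.145753
  x_3 = 0.617479 - 0.001811/(-1.145753) = 0.619059
Iteration 4:
  f(0.619059) = 0.000002
  f'(0.619059) = -1.142820
  x_4 = 0.619059 - 0.000002/(-1.142820) = 0.619061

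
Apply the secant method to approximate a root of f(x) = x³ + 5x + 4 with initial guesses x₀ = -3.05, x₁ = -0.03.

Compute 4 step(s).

f(x) = x³ + 5x + 4
x₀ = -3.05, x₁ = -0.03

Secant formula: x_{n+1} = x_n - f(x_n)(x_n - x_{n-1})/(f(x_n) - f(x_{n-1}))

Iteration 1:
  f(-3.050000) = -39.622625
  f(-0.030000) = 3.849973
  x_2 = -0.030000 - 3.849973×(-0.030000 - (-3.050000))/(3.849973 - (-39.622625))
       = -0.297454
Iteration 2:
  f(-0.030000) = 3.849973
  f(-0.297454) = 2.486412
  x_3 = -0.297454 - 2.486412×(-0.297454 - (-0.030000))/(2.486412 - 3.849973)
       = -0.785148
Iteration 3:
  f(-0.297454) = 2.486412
  f(-0.785148) = -0.409750
  x_4 = -0.785148 - (-0.409750)×(-0.785148 - (-0.297454))/(-0.409750 - 2.486412)
       = -0.716149
Iteration 4:
  f(-0.785148) = -0.409750
  f(-0.716149) = 0.051965
  x_5 = -0.716149 - 0.051965×(-0.716149 - (-0.785148))/(0.051965 - (-0.409750))
       = -0.723915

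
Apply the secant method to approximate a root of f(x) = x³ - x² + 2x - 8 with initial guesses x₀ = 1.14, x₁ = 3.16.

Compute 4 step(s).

f(x) = x³ - x² + 2x - 8
x₀ = 1.14, x₁ = 3.16

Secant formula: x_{n+1} = x_n - f(x_n)(x_n - x_{n-1})/(f(x_n) - f(x_{n-1}))

Iteration 1:
  f(1.140000) = -5.538056
  f(3.160000) = 19.888896
  x_2 = 3.160000 - 19.888896×(3.160000 - 1.140000)/(19.888896 - (-5.538056))
       = 1.579961
Iteration 2:
  f(3.160000) = 19.888896
  f(1.579961) = -3.392333
  x_3 = 1.579961 - (-3.392333)×(1.579961 - 3.160000)/(-3.392333 - 19.888896)
       = 1.810190
Iteration 3:
  f(1.579961) = -3.392333
  f(1.810190) = -1.724796
  x_4 = 1.810190 - (-1.724796)×(1.810190 - 1.579961)/(-1.724796 - (-3.392333))
       = 2.048325
Iteration 4:
  f(1.810190) = -1.724796
  f(2.048325) = 0.495039
  x_5 = 2.048325 - 0.495039×(2.048325 - 1.810190)/(0.495039 - (-1.724796))
       = 1.995219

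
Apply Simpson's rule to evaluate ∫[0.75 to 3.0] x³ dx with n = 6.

f(x) = x³
a = 0.75, b = 3.0, n = 6
h = (b - a)/n = 0.375000

Simpson's rule: (h/3)[f(x₀) + 4f(x₁) + 2f(x₂) + ... + f(xₙ)]

x_0 = 0.7500, f(x_0) = 0.421875, coefficient = 1
x_1 = 1.1250, f(x_1) = 1.423828, coefficient = 4
x_2 = 1.5000, f(x_2) = 3.375000, coefficient = 2
x_3 = 1.8750, f(x_3) = 6.591797, coefficient = 4
x_4 = 2.2500, f(x_4) = 11.390625, coefficient = 2
x_5 = 2.6250, f(x_5) = 18.087891, coefficient = 4
x_6 = 3.0000, f(x_6) = 27.000000, coefficient = 1

I ≈ (0.375000/3) × 161.367188 = 20.170898
Exact value: 20.170898
Error: 0.000000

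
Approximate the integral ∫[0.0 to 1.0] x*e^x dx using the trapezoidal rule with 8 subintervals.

f(x) = x*e^x
a = 0.0, b = 1.0, n = 8
h = (b - a)/n = 0.125000

Trapezoidal rule: (h/2)[f(x₀) + 2f(x₁) + 2f(x₂) + ... + f(xₙ)]

x_0 = 0.0000, f(x_0) = 0.000000, coefficient = 1
x_1 = 0.1250, f(x_1) = 0.141644, coefficient = 2
x_2 = 0.2500, f(x_2) = 0.321006, coefficient = 2
x_3 = 0.3750, f(x_3) = 0.545622, coefficient = 2
x_4 = 0.5000, f(x_4) = 0.824361, coefficient = 2
x_5 = 0.6250, f(x_5) = 1.167654, coefficient = 2
x_6 = 0.7500, f(x_6) = 1.587750, coefficient = 2
x_7 = 0.8750, f(x_7) = 2.099016, coefficient = 2
x_8 = 1.0000, f(x_8) = 2.718282, coefficient = 1

I ≈ (0.125000/2) × 16.092386 = 1.005774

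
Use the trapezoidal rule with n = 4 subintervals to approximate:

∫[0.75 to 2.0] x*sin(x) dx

f(x) = x*sin(x)
a = 0.75, b = 2.0, n = 4
h = (b - a)/n = 0.312500

Trapezoidal rule: (h/2)[f(x₀) + 2f(x₁) + 2f(x₂) + ... + f(xₙ)]

x_0 = 0.7500, f(x_0) = 0.511229, coefficient = 1
x_1 = 1.0625, f(x_1) = 0.928173, coefficient = 2
x_2 = 1.3750, f(x_2) = 1.348728, coefficient = 2
x_3 = 1.6875, f(x_3) = 1.676021, coefficient = 2
x_4 = 2.0000, f(x_4) = 1.818595, coefficient = 1

I ≈ (0.312500/2) × 10.235669 = 1.599323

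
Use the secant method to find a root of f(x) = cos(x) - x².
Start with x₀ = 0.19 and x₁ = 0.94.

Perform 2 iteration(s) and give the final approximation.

f(x) = cos(x) - x²
x₀ = 0.19, x₁ = 0.94

Secant formula: x_{n+1} = x_n - f(x_n)(x_n - x_{n-1})/(f(x_n) - f(x_{n-1}))

Iteration 1:
  f(0.190000) = 0.945904
  f(0.940000) = -0.293812
  x_2 = 0.940000 - (-0.293812)×(0.940000 - 0.190000)/(-0.293812 - 0.945904)
       = 0.762250
Iteration 2:
  f(0.940000) = -0.293812
  f(0.762250) = 0.142258
  x_3 = 0.762250 - 0.142258×(0.762250 - 0.940000)/(0.142258 - (-0.293812))
       = 0.820237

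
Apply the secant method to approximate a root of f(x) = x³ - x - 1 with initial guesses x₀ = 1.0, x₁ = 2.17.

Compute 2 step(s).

f(x) = x³ - x - 1
x₀ = 1.0, x₁ = 2.17

Secant formula: x_{n+1} = x_n - f(x_n)(x_n - x_{n-1})/(f(x_n) - f(x_{n-1}))

Iteration 1:
  f(1.000000) = -1.000000
  f(2.170000) = 7.048313
  x_2 = 2.170000 - 7.048313×(2.170000 - 1.000000)/(7.048313 - (-1.000000))
       = 1.145372
Iteration 2:
  f(2.170000) = 7.048313
  f(1.145372) = -0.642785
  x_3 = 1.145372 - (-0.642785)×(1.145372 - 2.170000)/(-0.642785 - 7.048313)
       = 1.231006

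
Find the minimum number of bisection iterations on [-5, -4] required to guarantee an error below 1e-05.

We need (b-a)/2^n ≤ 1e-05
(-4 - (-5))/2^n ≤ 1e-05
1/2^n ≤ 1e-05
2^n ≥ 100000
n ≥ log₂(100000) = 16.61
n ≥ 17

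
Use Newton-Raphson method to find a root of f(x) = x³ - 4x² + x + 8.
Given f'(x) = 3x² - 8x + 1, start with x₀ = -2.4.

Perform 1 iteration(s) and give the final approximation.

f(x) = x³ - 4x² + x + 8
f'(x) = 3x² - 8x + 1
x₀ = -2.4

Newton-Raphson formula: x_{n+1} = x_n - f(x_n)/f'(x_n)

Iteration 1:
  f(-2.400000) = -31.264000
  f'(-2.400000) = 37.480000
  x_1 = -2.400000 - (-31.264000)/37.480000 = -1.565848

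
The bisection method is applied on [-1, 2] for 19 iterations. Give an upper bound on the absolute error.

Bisection error bound: |error| ≤ (b-a)/2^n
|error| ≤ (2 - (-1))/2^19 = 3/2^19
|error| ≤ 0.0000057220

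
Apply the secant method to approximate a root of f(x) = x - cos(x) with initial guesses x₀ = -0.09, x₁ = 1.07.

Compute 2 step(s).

f(x) = x - cos(x)
x₀ = -0.09, x₁ = 1.07

Secant formula: x_{n+1} = x_n - f(x_n)(x_n - x_{n-1})/(f(x_n) - f(x_{n-1}))

Iteration 1:
  f(-0.090000) = -1.085953
  f(1.070000) = 0.589876
  x_2 = 1.070000 - 0.589876×(1.070000 - (-0.090000))/(0.589876 - (-1.085953))
       = 0.661691
Iteration 2:
  f(1.070000) = 0.589876
  f(0.661691) = -0.127263
  x_3 = 0.661691 - (-0.127263)×(0.661691 - 1.070000)/(-0.127263 - 0.589876)
       = 0.734149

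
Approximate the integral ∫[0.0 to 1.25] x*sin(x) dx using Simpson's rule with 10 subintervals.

f(x) = x*sin(x)
a = 0.0, b = 1.25, n = 10
h = (b - a)/n = 0.125000

Simpson's rule: (h/3)[f(x₀) + 4f(x₁) + 2f(x₂) + ... + f(xₙ)]

x_0 = 0.0000, f(x_0) = 0.000000, coefficient = 1
x_1 = 0.1250, f(x_1) = 0.015584, coefficient = 4
x_2 = 0.2500, f(x_2) = 0.061851, coefficient = 2
x_3 = 0.3750, f(x_3) = 0.137352, coefficient = 4
x_4 = 0.5000, f(x_4) = 0.239713, coefficient = 2
x_5 = 0.6250, f(x_5) = 0.365686, coefficient = 4
x_6 = 0.7500, f(x_6) = 0.511229, coefficient = 2
x_7 = 0.8750, f(x_7) = 0.671601, coefficient = 4
x_8 = 1.0000, f(x_8) = 0.841471, coefficient = 2
x_9 = 1.1250, f(x_9) = 1.015051, coefficient = 4
x_10 = 1.2500, f(x_10) = 1.186231, coefficient = 1

I ≈ (0.125000/3) × 13.315854 = 0.554827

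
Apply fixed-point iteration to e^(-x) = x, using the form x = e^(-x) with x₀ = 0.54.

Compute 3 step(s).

Equation: e^(-x) = x
Fixed-point form: x = e^(-x)
x₀ = 0.54

x_1 = g(0.540000) = 0.582748
x_2 = g(0.582748) = 0.558362
x_3 = g(0.558362) = 0.572146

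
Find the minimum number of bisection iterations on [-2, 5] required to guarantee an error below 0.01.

We need (b-a)/2^n ≤ 0.01
(5 - (-2))/2^n ≤ 0.01
7/2^n ≤ 0.01
2^n ≥ 700
n ≥ log₂(700) = 9.45
n ≥ 10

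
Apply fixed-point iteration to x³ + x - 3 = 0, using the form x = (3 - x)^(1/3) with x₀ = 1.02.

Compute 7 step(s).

Equation: x³ + x - 3 = 0
Fixed-point form: x = (3 - x)^(1/3)
x₀ = 1.02

x_1 = g(1.020000) = 1.255707
x_2 = g(1.255707) = 1.203760
x_3 = g(1.203760) = 1.215593
x_4 = g(1.215593) = 1.212918
x_5 = g(1.212918) = 1.213523
x_6 = g(1.213523) = 1.213386
x_7 = g(1.213386) = 1.213417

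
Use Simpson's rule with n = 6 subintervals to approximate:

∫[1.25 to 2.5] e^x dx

f(x) = e^x
a = 1.25, b = 2.5, n = 6
h = (b - a)/n = 0.208333

Simpson's rule: (h/3)[f(x₀) + 4f(x₁) + 2f(x₂) + ... + f(xₙ)]

x_0 = 1.2500, f(x_0) = 3.490343, coefficient = 1
x_1 = 1.4583, f(x_1) = 4.298789, coefficient = 4
x_2 = 1.6667, f(x_2) = 5.294490, coefficient = 2
x_3 = 1.8750, f(x_3) = 6.520819, coefficient = 4
x_4 = 2.0833, f(x_4) = 8.031195, coefficient = 2
x_5 = 2.2917, f(x_5) = 9.891410, coefficient = 4
x_6 = 2.5000, f(x_6) = 12.182494, coefficient = 1

I ≈ (0.208333/3) × 125.168278 = 8.692242
Exact value: 8.692151
Error: 0.000091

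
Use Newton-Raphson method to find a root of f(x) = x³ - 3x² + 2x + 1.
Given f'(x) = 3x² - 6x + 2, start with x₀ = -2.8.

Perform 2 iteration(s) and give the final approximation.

f(x) = x³ - 3x² + 2x + 1
f'(x) = 3x² - 6x + 2
x₀ = -2.8

Newton-Raphson formula: x_{n+1} = x_n - f(x_n)/f'(x_n)

Iteration 1:
  f(-2.800000) = -50.072000
  f'(-2.800000) = 42.320000
  x_1 = -2.800000 - (-50.072000)/42.320000 = -1.616824
Iteration 2:
  f(-1.616824) = -14.302583
  f'(-1.616824) = 19.543307
  x_2 = -1.616824 - (-14.302583)/19.543307 = -0.884984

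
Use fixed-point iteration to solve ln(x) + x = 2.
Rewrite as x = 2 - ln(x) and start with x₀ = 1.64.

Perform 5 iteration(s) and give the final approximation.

Equation: ln(x) + x = 2
Fixed-point form: x = 2 - ln(x)
x₀ = 1.64

x_1 = g(1.640000) = 1.505304
x_2 = g(1.505304) = 1.591005
x_3 = g(1.591005) = 1.535634
x_4 = g(1.535634) = 1.571057
x_5 = g(1.571057) = 1.548252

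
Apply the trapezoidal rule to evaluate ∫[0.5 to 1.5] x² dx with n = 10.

f(x) = x²
a = 0.5, b = 1.5, n = 10
h = (b - a)/n = 0.100000

Trapezoidal rule: (h/2)[f(x₀) + 2f(x₁) + 2f(x₂) + ... + f(xₙ)]

x_0 = 0.5000, f(x_0) = 0.250000, coefficient = 1
x_1 = 0.6000, f(x_1) = 0.360000, coefficient = 2
x_2 = 0.7000, f(x_2) = 0.490000, coefficient = 2
x_3 = 0.8000, f(x_3) = 0.640000, coefficient = 2
x_4 = 0.9000, f(x_4) = 0.810000, coefficient = 2
x_5 = 1.0000, f(x_5) = 1.000000, coefficient = 2
x_6 = 1.1000, f(x_6) = 1.210000, coefficient = 2
x_7 = 1.2000, f(x_7) = 1.440000, coefficient = 2
x_8 = 1.3000, f(x_8) = 1.690000, coefficient = 2
x_9 = 1.4000, f(x_9) = 1.960000, coefficient = 2
x_10 = 1.5000, f(x_10) = 2.250000, coefficient = 1

I ≈ (0.100000/2) × 21.700000 = 1.085000
Exact value: 1.083333
Error: 0.001667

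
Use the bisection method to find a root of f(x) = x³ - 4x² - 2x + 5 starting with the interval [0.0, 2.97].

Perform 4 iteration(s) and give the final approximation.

f(x) = x³ - 4x² - 2x + 5
Initial interval: [0.0, 2.97]

Iteration 1:
  c_1 = (0.000000 + 2.970000)/2 = 1.485000
  f(c_1) = f(1.485000) = -3.516141
  f(a) × f(c) < 0, new interval: [0.000000, 1.485000]
Iteration 2:
  c_2 = (0.000000 + 1.485000)/2 = 0.742500
  f(c_2) = f(0.742500) = 1.719120
  f(a) × f(c) ≥ 0, new interval: [0.742500, 1.485000]
Iteration 3:
  c_3 = (0.742500 + 1.485000)/2 = 1.113750
  f(c_3) = f(1.113750) = -0.807717
  f(a) × f(c) < 0, new interval: [0.742500, 1.113750]
Iteration 4:
  c_4 = (0.742500 + 1.113750)/2 = 0.928125
  f(c_4) = f(0.928125) = 0.497588
  f(a) × f(c) ≥ 0, new interval: [0.928125, 1.113750]

After 4 iteration(s), the approximation is c_4 = 0.928125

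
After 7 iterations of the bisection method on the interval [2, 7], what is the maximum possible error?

Bisection error bound: |error| ≤ (b-a)/2^n
|error| ≤ (7 - 2)/2^7 = 5/2^7
|error| ≤ 0.0390625000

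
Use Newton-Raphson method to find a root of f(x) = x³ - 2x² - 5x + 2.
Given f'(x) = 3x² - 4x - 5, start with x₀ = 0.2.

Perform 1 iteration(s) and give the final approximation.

f(x) = x³ - 2x² - 5x + 2
f'(x) = 3x² - 4x - 5
x₀ = 0.2

Newton-Raphson formula: x_{n+1} = x_n - f(x_n)/f'(x_n)

Iteration 1:
  f(0.200000) = 0.928000
  f'(0.200000) = -5.680000
  x_1 = 0.200000 - 0.928000/(-5.680000) = 0.363380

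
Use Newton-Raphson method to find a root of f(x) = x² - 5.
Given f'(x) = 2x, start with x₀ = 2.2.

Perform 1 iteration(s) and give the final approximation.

f(x) = x² - 5
f'(x) = 2x
x₀ = 2.2

Newton-Raphson formula: x_{n+1} = x_n - f(x_n)/f'(x_n)

Iteration 1:
  f(2.200000) = -0.160000
  f'(2.200000) = 4.400000
  x_1 = 2.200000 - (-0.160000)/4.400000 = 2.236364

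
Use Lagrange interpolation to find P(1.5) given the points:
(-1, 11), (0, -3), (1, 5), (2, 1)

Lagrange interpolation formula:
P(x) = Σ yᵢ × Lᵢ(x)
where Lᵢ(x) = Π_{j≠i} (x - xⱼ)/(xᵢ - xⱼ)

L_0(1.5) = (1.5 - 0)/(-1 - 0) × (1.5 - 1)/(-1 - 1) × (1.5 - 2)/(-1 - 2) = 0.062500
L_1(1.5) = (1.5 - (-1))/(0 - (-1)) × (1.5 - 1)/(0 - 1) × (1.5 - 2)/(0 - 2) = -0.312500
L_2(1.5) = (1.5 - (-1))/(1 - (-1)) × (1.5 - 0)/(1 - 0) × (1.5 - 2)/(1 - 2) = 0.937500
L_3(1.5) = (1.5 - (-1))/(2 - (-1)) × (1.5 - 0)/(2 - 0) × (1.5 - 1)/(2 - 1) = 0.312500

P(1.5) = 11×L_0(1.5) + (-3)×L_1(1.5) + 5×L_2(1.5) + 1×L_3(1.5)
P(1.5) = 6.625000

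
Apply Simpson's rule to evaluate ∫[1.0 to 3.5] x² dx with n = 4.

f(x) = x²
a = 1.0, b = 3.5, n = 4
h = (b - a)/n = 0.625000

Simpson's rule: (h/3)[f(x₀) + 4f(x₁) + 2f(x₂) + ... + f(xₙ)]

x_0 = 1.0000, f(x_0) = 1.000000, coefficient = 1
x_1 = 1.6250, f(x_1) = 2.640625, coefficient = 4
x_2 = 2.2500, f(x_2) = 5.062500, coefficient = 2
x_3 = 2.8750, f(x_3) = 8.265625, coefficient = 4
x_4 = 3.5000, f(x_4) = 12.250000, coefficient = 1

I ≈ (0.625000/3) × 67.000000 = 13.958333
Exact value: 13.958333
Error: 0.000000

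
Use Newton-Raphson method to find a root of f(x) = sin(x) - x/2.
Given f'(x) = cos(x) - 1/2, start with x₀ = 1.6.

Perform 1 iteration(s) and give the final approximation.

f(x) = sin(x) - x/2
f'(x) = cos(x) - 1/2
x₀ = 1.6

Newton-Raphson formula: x_{n+1} = x_n - f(x_n)/f'(x_n)

Iteration 1:
  f(1.600000) = 0.199574
  f'(1.600000) = -0.529200
  x_1 = 1.600000 - 0.199574/(-0.529200) = 1.977124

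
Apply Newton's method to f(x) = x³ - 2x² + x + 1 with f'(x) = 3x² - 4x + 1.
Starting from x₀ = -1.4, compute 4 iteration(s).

f(x) = x³ - 2x² + x + 1
f'(x) = 3x² - 4x + 1
x₀ = -1.4

Newton-Raphson formula: x_{n+1} = x_n - f(x_n)/f'(x_n)

Iteration 1:
  f(-1.400000) = -7.064000
  f'(-1.400000) = 12.480000
  x_1 = -1.400000 - (-7.064000)/12.480000 = -0.833974
Iteration 2:
  f(-0.833974) = -1.805041
  f'(-0.833974) = 6.422437
  x_2 = -0.833974 - (-1.805041)/6.422437 = -0.552922
Iteration 3:
  f(-0.552922) = -0.333408
  f'(-0.552922) = 4.128856
  x_3 = -0.552922 - (-0.333408)/4.128856 = -0.472171
Iteration 4:
  f(-0.472171) = -0.023331
  f'(-0.472171) = 3.557522
  x_4 = -0.472171 - (-0.023331)/3.557522 = -0.465613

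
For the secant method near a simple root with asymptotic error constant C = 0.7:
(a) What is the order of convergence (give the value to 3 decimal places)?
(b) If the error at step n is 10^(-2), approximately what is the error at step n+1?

(a) Secant method has superlinear convergence with order φ = (1+√5)/2 ≈ 1.618.
    This means |e_{n+1}| ≈ C|e_n|^1.618.

(b) With |e_n| = 10^(-2) and C = 0.7:
    |e_{n+1}| ≈ 0.7 × (10^(-2))^1.618 = 0.7 × 10^(-3.24)

(a) ≈ 1.618 (golden ratio); (b) |e_{n+1}| ≈ 4.065e-04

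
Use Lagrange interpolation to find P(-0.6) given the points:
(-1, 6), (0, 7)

Lagrange interpolation formula:
P(x) = Σ yᵢ × Lᵢ(x)
where Lᵢ(x) = Π_{j≠i} (x - xⱼ)/(xᵢ - xⱼ)

L_0(-0.6) = (-0.6 - 0)/(-1 - 0) = 0.600000
L_1(-0.6) = (-0.6 - (-1))/(0 - (-1)) = 0.400000

P(-0.6) = 6×L_0(-0.6) + 7×L_1(-0.6)
P(-0.6) = 6.400000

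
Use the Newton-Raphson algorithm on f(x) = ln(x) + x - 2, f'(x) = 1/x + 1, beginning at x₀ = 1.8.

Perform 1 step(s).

f(x) = ln(x) + x - 2
f'(x) = 1/x + 1
x₀ = 1.8

Newton-Raphson formula: x_{n+1} = x_n - f(x_n)/f'(x_n)

Iteration 1:
  f(1.800000) = 0.387787
  f'(1.800000) = 1.555556
  x_1 = 1.800000 - 0.387787/1.555556 = 1.550709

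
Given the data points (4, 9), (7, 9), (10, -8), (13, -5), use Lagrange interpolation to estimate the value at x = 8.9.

Lagrange interpolation formula:
P(x) = Σ yᵢ × Lᵢ(x)
where Lᵢ(x) = Π_{j≠i} (x - xⱼ)/(xᵢ - xⱼ)

L_0(8.9) = (8.9 - 7)/(4 - 7) × (8.9 - 10)/(4 - 10) × (8.9 - 13)/(4 - 13) = -0.052895
L_1(8.9) = (8.9 - 4)/(7 - 4) × (8.9 - 10)/(7 - 10) × (8.9 - 13)/(7 - 13) = 0.409241
L_2(8.9) = (8.9 - 4)/(10 - 4) × (8.9 - 7)/(10 - 7) × (8.9 - 13)/(10 - 13) = 0.706870
L_3(8.9) = (8.9 - 4)/(13 - 4) × (8.9 - 7)/(13 - 7) × (8.9 - 10)/(13 - 10) = -0.063216

P(8.9) = 9×L_0(8.9) + 9×L_1(8.9) + (-8)×L_2(8.9) + (-5)×L_3(8.9)
P(8.9) = -2.131772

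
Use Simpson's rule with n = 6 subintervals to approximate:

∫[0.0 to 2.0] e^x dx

f(x) = e^x
a = 0.0, b = 2.0, n = 6
h = (b - a)/n = 0.333333

Simpson's rule: (h/3)[f(x₀) + 4f(x₁) + 2f(x₂) + ... + f(xₙ)]

x_0 = 0.0000, f(x_0) = 1.000000, coefficient = 1
x_1 = 0.3333, f(x_1) = 1.395612, coefficient = 4
x_2 = 0.6667, f(x_2) = 1.947734, coefficient = 2
x_3 = 1.0000, f(x_3) = 2.718282, coefficient = 4
x_4 = 1.3333, f(x_4) = 3.793668, coefficient = 2
x_5 = 1.6667, f(x_5) = 5.294490, coefficient = 4
x_6 = 2.0000, f(x_6) = 7.389056, coefficient = 1

I ≈ (0.333333/3) × 57.505397 = 6.389489
Exact value: 6.389056
Error: 0.000432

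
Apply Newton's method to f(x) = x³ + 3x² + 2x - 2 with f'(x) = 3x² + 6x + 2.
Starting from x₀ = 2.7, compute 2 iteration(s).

f(x) = x³ + 3x² + 2x - 2
f'(x) = 3x² + 6x + 2
x₀ = 2.7

Newton-Raphson formula: x_{n+1} = x_n - f(x_n)/f'(x_n)

Iteration 1:
  f(2.700000) = 44.953000
  f'(2.700000) = 40.070000
  x_1 = 2.700000 - 44.953000/40.070000 = 1.578138
Iteration 2:
  f(1.578138) = 12.558223
  f'(1.578138) = 18.940391
  x_2 = 1.578138 - 12.558223/18.940391 = 0.915099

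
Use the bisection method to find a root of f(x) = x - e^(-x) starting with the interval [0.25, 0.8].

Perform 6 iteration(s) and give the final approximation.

f(x) = x - e^(-x)
Initial interval: [0.25, 0.8]

Iteration 1:
  c_1 = (0.250000 + 0.800000)/2 = 0.525000
  f(c_1) = f(0.525000) = -0.066555
  f(a) × f(c) ≥ 0, new interval: [0.525000, 0.800000]
Iteration 2:
  c_2 = (0.525000 + 0.800000)/2 = 0.662500
  f(c_2) = f(0.662500) = 0.146939
  f(a) × f(c) < 0, new interval: [0.525000, 0.662500]
Iteration 3:
  c_3 = (0.525000 + 0.662500)/2 = 0.593750
  f(c_3) = f(0.593750) = 0.041498
  f(a) × f(c) < 0, new interval: [0.525000, 0.593750]
Iteration 4:
  c_4 = (0.525000 + 0.593750)/2 = 0.559375
  f(c_4) = f(0.559375) = -0.012191
  f(a) × f(c) ≥ 0, new interval: [0.559375, 0.593750]
Iteration 5:
  c_5 = (0.559375 + 0.593750)/2 = 0.576562
  f(c_5) = f(0.576562) = 0.014736
  f(a) × f(c) < 0, new interval: [0.559375, 0.576562]
Iteration 6:
  c_6 = (0.559375 + 0.576562)/2 = 0.567969
  f(c_6) = f(0.567969) = 0.001293
  f(a) × f(c) < 0, new interval: [0.559375, 0.567969]

After 6 iteration(s), the approximation is c_6 = 0.567969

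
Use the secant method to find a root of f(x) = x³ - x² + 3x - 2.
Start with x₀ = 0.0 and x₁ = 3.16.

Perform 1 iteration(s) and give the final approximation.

f(x) = x³ - x² + 3x - 2
x₀ = 0.0, x₁ = 3.16

Secant formula: x_{n+1} = x_n - f(x_n)(x_n - x_{n-1})/(f(x_n) - f(x_{n-1}))

Iteration 1:
  f(0.000000) = -2.000000
  f(3.160000) = 29.048896
  x_2 = 3.160000 - 29.048896×(3.160000 - 0.000000)/(29.048896 - (-2.000000))
       = 0.203550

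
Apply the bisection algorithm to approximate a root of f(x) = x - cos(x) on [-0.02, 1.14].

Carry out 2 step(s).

f(x) = x - cos(x)
Initial interval: [-0.02, 1.14]

Iteration 1:
  c_1 = (-0.020000 + 1.140000)/2 = 0.560000
  f(c_1) = f(0.560000) = -0.287255
  f(a) × f(c) ≥ 0, new interval: [0.560000, 1.140000]
Iteration 2:
  c_2 = (0.560000 + 1.140000)/2 = 0.850000
  f(c_2) = f(0.850000) = 0.190017
  f(a) × f(c) < 0, new interval: [0.560000, 0.850000]

After 2 iteration(s), the approximation is c_2 = 0.850000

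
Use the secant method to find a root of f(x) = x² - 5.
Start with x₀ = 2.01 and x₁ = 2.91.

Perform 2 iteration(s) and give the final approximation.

f(x) = x² - 5
x₀ = 2.01, x₁ = 2.91

Secant formula: x_{n+1} = x_n - f(x_n)(x_n - x_{n-1})/(f(x_n) - f(x_{n-1}))

Iteration 1:
  f(2.010000) = -0.959900
  f(2.910000) = 3.468100
  x_2 = 2.910000 - 3.468100×(2.910000 - 2.010000)/(3.468100 - (-0.959900))
       = 2.205102
Iteration 2:
  f(2.910000) = 3.468100
  f(2.205102) = -0.137527
  x_3 = 2.205102 - (-0.137527)×(2.205102 - 2.910000)/(-0.137527 - 3.468100)
       = 2.231988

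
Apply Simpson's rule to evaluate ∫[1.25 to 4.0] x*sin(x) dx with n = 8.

f(x) = x*sin(x)
a = 1.25, b = 4.0, n = 8
h = (b - a)/n = 0.343750

Simpson's rule: (h/3)[f(x₀) + 4f(x₁) + 2f(x₂) + ... + f(xₙ)]

x_0 = 1.2500, f(x_0) = 1.186231, coefficient = 1
x_1 = 1.5938, f(x_1) = 1.593330, coefficient = 4
x_2 = 1.9375, f(x_2) = 1.808684, coefficient = 2
x_3 = 2.2812, f(x_3) = 1.729338, coefficient = 4
x_4 = 2.6250, f(x_4) = 1.296541, coefficient = 2
x_5 = 2.9688, f(x_5) = 0.510576, coefficient = 4
x_6 = 3.3125, f(x_6) = -0.563379, coefficient = 2
x_7 = 3.6562, f(x_7) = -1.799740, coefficient = 4
x_8 = 4.0000, f(x_8) = -3.027210, coefficient = 1

I ≈ (0.343750/3) × 11.376728 = 1.303583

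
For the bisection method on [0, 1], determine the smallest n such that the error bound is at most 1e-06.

We need (b-a)/2^n ≤ 1e-06
(1 - 0)/2^n ≤ 1e-06
1/2^n ≤ 1e-06
2^n ≥ 1000000
n ≥ log₂(1000000) = 19.93
n ≥ 20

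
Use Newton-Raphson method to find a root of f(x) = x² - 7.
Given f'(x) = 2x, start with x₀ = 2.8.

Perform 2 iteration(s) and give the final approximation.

f(x) = x² - 7
f'(x) = 2x
x₀ = 2.8

Newton-Raphson formula: x_{n+1} = x_n - f(x_n)/f'(x_n)

Iteration 1:
  f(2.800000) = 0.840000
  f'(2.800000) = 5.600000
  x_1 = 2.800000 - 0.840000/5.600000 = 2.650000
Iteration 2:
  f(2.650000) = 0.022500
  f'(2.650000) = 5.300000
  x_2 = 2.650000 - 0.022500/5.300000 = 2.645755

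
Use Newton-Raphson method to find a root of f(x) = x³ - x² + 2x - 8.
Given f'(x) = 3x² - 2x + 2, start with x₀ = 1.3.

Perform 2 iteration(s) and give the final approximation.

f(x) = x³ - x² + 2x - 8
f'(x) = 3x² - 2x + 2
x₀ = 1.3

Newton-Raphson formula: x_{n+1} = x_n - f(x_n)/f'(x_n)

Iteration 1:
  f(1.300000) = -4.893000
  f'(1.300000) = 4.470000
  x_1 = 1.300000 - (-4.893000)/4.470000 = 2.394631
Iteration 2:
  f(2.394631) = 4.786434
  f'(2.394631) = 14.413509
  x_2 = 2.394631 - 4.786434/14.413509 = 2.062551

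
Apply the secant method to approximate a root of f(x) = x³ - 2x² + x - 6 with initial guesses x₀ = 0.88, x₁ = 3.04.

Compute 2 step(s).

f(x) = x³ - 2x² + x - 6
x₀ = 0.88, x₁ = 3.04

Secant formula: x_{n+1} = x_n - f(x_n)(x_n - x_{n-1})/(f(x_n) - f(x_{n-1}))

Iteration 1:
  f(0.880000) = -5.987328
  f(3.040000) = 6.651264
  x_2 = 3.040000 - 6.651264×(3.040000 - 0.880000)/(6.651264 - (-5.987328))
       = 1.903265
Iteration 2:
  f(3.040000) = 6.651264
  f(1.903265) = -4.447150
  x_3 = 1.903265 - (-4.447150)×(1.903265 - 3.040000)/(-4.447150 - 6.651264)
       = 2.358756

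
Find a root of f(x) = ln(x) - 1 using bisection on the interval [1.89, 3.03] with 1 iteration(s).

f(x) = ln(x) - 1
Initial interval: [1.89, 3.03]

Iteration 1:
  c_1 = (1.890000 + 3.030000)/2 = 2.460000
  f(c_1) = f(2.460000) = -0.099839
  f(a) × f(c) ≥ 0, new interval: [2.460000, 3.030000]

After 1 iteration(s), the approximation is c_1 = 2.460000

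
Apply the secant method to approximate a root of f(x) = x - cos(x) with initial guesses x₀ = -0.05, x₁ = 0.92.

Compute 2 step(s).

f(x) = x - cos(x)
x₀ = -0.05, x₁ = 0.92

Secant formula: x_{n+1} = x_n - f(x_n)(x_n - x_{n-1})/(f(x_n) - f(x_{n-1}))

Iteration 1:
  f(-0.050000) = -1.048750
  f(0.920000) = 0.314180
  x_2 = 0.920000 - 0.314180×(0.920000 - (-0.050000))/(0.314180 - (-1.048750))
       = 0.696398
Iteration 2:
  f(0.920000) = 0.314180
  f(0.696398) = -0.070760
  x_3 = 0.696398 - (-0.070760)×(0.696398 - 0.920000)/(-0.070760 - 0.314180)
       = 0.737501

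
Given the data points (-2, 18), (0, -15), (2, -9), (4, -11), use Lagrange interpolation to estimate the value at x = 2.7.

Lagrange interpolation formula:
P(x) = Σ yᵢ × Lᵢ(x)
where Lᵢ(x) = Π_{j≠i} (x - xⱼ)/(xᵢ - xⱼ)

L_0(2.7) = (2.7 - 0)/(-2 - 0) × (2.7 - 2)/(-2 - 2) × (2.7 - 4)/(-2 - 4) = 0.051188
L_1(2.7) = (2.7 - (-2))/(0 - (-2)) × (2.7 - 2)/(0 - 2) × (2.7 - 4)/(0 - 4) = -0.267313
L_2(2.7) = (2.7 - (-2))/(2 - (-2)) × (2.7 - 0)/(2 - 0) × (2.7 - 4)/(2 - 4) = 1.031062
L_3(2.7) = (2.7 - (-2))/(4 - (-2)) × (2.7 - 0)/(4 - 0) × (2.7 - 2)/(4 - 2) = 0.185063

P(2.7) = 18×L_0(2.7) + (-15)×L_1(2.7) + (-9)×L_2(2.7) + (-11)×L_3(2.7)
P(2.7) = -6.384188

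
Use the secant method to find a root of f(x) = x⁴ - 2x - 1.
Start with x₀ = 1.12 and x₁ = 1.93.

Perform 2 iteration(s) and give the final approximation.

f(x) = x⁴ - 2x - 1
x₀ = 1.12, x₁ = 1.93

Secant formula: x_{n+1} = x_n - f(x_n)(x_n - x_{n-1})/(f(x_n) - f(x_{n-1}))

Iteration 1:
  f(1.120000) = -1.666481
  f(1.930000) = 9.014880
  x_2 = 1.930000 - 9.014880×(1.930000 - 1.120000)/(9.014880 - (-1.666481))
       = 1.246374
Iteration 2:
  f(1.930000) = 9.014880
  f(1.246374) = -1.079545
  x_3 = 1.246374 - (-1.079545)×(1.246374 - 1.930000)/(-1.079545 - 9.014880)
       = 1.319484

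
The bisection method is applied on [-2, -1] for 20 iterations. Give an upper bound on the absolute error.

Bisection error bound: |error| ≤ (b-a)/2^n
|error| ≤ (-1 - (-2))/2^20 = 1/2^20
|error| ≤ 0.0000009537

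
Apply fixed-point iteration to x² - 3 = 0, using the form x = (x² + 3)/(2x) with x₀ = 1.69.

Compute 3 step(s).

Equation: x² - 3 = 0
Fixed-point form: x = (x² + 3)/(2x)
x₀ = 1.69

x_1 = g(1.690000) = 1.732574
x_2 = g(1.732574) = 1.732051
x_3 = g(1.732051) = 1.732051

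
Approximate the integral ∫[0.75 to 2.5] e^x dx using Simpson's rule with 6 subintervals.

f(x) = e^x
a = 0.75, b = 2.5, n = 6
h = (b - a)/n = 0.291667

Simpson's rule: (h/3)[f(x₀) + 4f(x₁) + 2f(x₂) + ... + f(xₙ)]

x_0 = 0.7500, f(x_0) = 2.117000, coefficient = 1
x_1 = 1.0417, f(x_1) = 2.833936, coefficient = 4
x_2 = 1.3333, f(x_2) = 3.793668, coefficient = 2
x_3 = 1.6250, f(x_3) = 5.078419, coefficient = 4
x_4 = 1.9167, f(x_4) = 6.798260, coefficient = 2
x_5 = 2.2083, f(x_5) = 9.100536, coefficient = 4
x_6 = 2.5000, f(x_6) = 12.182494, coefficient = 1

I ≈ (0.291667/3) × 103.534915 = 10.065895
Exact value: 10.065494
Error: 0.000401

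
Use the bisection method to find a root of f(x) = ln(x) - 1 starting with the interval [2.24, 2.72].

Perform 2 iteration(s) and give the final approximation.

f(x) = ln(x) - 1
Initial interval: [2.24, 2.72]

Iteration 1:
  c_1 = (2.240000 + 2.720000)/2 = 2.480000
  f(c_1) = f(2.480000) = -0.091741
  f(a) × f(c) ≥ 0, new interval: [2.480000, 2.720000]
Iteration 2:
  c_2 = (2.480000 + 2.720000)/2 = 2.600000
  f(c_2) = f(2.600000) = -0.044489
  f(a) × f(c) ≥ 0, new interval: [2.600000, 2.720000]

After 2 iteration(s), the approximation is c_2 = 2.600000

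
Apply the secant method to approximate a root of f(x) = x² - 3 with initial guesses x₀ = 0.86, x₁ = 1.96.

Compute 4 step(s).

f(x) = x² - 3
x₀ = 0.86, x₁ = 1.96

Secant formula: x_{n+1} = x_n - f(x_n)(x_n - x_{n-1})/(f(x_n) - f(x_{n-1}))

Iteration 1:
  f(0.860000) = -2.260400
  f(1.960000) = 0.841600
  x_2 = 1.960000 - 0.841600×(1.960000 - 0.860000)/(0.841600 - (-2.260400))
       = 1.661560
Iteration 2:
  f(1.960000) = 0.841600
  f(1.661560) = -0.239217
  x_3 = 1.661560 - (-0.239217)×(1.661560 - 1.960000)/(-0.239217 - 0.841600)
       = 1.727614
Iteration 3:
  f(1.661560) = -0.239217
  f(1.727614) = -0.015350
  x_4 = 1.727614 - (-0.015350)×(1.727614 - 1.661560)/(-0.015350 - (-0.239217))
       = 1.732143
Iteration 4:
  f(1.727614) = -0.015350
  f(1.732143) = 0.000320
  x_5 = 1.732143 - 0.000320×(1.732143 - 1.727614)/(0.000320 - (-0.015350))
       = 1.732051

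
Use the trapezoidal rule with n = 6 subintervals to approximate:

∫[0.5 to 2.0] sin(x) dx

f(x) = sin(x)
a = 0.5, b = 2.0, n = 6
h = (b - a)/n = 0.250000

Trapezoidal rule: (h/2)[f(x₀) + 2f(x₁) + 2f(x₂) + ... + f(xₙ)]

x_0 = 0.5000, f(x_0) = 0.479426, coefficient = 1
x_1 = 0.7500, f(x_1) = 0.681639, coefficient = 2
x_2 = 1.0000, f(x_2) = 0.841471, coefficient = 2
x_3 = 1.2500, f(x_3) = 0.948985, coefficient = 2
x_4 = 1.5000, f(x_4) = 0.997495, coefficient = 2
x_5 = 1.7500, f(x_5) = 0.983986, coefficient = 2
x_6 = 2.0000, f(x_6) = 0.909297, coefficient = 1

I ≈ (0.250000/2) × 10.295874 = 1.286984
Exact value: 1.293729
Error: 0.006745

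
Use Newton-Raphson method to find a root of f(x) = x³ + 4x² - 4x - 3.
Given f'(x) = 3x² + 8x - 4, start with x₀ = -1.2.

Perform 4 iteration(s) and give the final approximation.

f(x) = x³ + 4x² - 4x - 3
f'(x) = 3x² + 8x - 4
x₀ = -1.2

Newton-Raphson formula: x_{n+1} = x_n - f(x_n)/f'(x_n)

Iteration 1:
  f(-1.200000) = 5.832000
  f'(-1.200000) = -9.280000
  x_1 = -1.200000 - 5.832000/(-9.280000) = -0.571552
Iteration 2:
  f(-0.571552) = 0.406183
  f'(-0.571552) = -7.592400
  x_2 = -0.571552 - 0.406183/(-7.592400) = -0.518053
Iteration 3:
  f(-0.518053) = 0.006694
  f'(-0.518053) = -7.339288
  x_3 = -0.518053 - 0.006694/(-7.339288) = -0.517141
Iteration 4:
  f(-0.517141) = 0.000002
  f'(-0.517141) = -7.334824
  x_4 = -0.517141 - 0.000002/(-7.334824) = -0.517141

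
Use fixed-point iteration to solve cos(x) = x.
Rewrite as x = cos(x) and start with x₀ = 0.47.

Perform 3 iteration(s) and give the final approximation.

Equation: cos(x) = x
Fixed-point form: x = cos(x)
x₀ = 0.47

x_1 = g(0.470000) = 0.891568
x_2 = g(0.891568) = 0.628193
x_3 = g(0.628193) = 0.809091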